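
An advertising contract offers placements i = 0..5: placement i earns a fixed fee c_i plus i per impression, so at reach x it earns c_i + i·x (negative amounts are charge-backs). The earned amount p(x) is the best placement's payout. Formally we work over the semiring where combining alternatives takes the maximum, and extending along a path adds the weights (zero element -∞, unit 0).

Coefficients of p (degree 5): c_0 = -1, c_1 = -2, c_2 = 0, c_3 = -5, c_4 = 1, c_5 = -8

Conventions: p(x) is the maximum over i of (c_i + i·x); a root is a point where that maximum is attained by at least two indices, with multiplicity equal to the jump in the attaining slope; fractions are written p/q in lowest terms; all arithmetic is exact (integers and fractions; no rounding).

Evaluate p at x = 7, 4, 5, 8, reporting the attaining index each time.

p(7) = max(-1+0·7=-1, -2+1·7=5, 0+2·7=14, -5+3·7=16, 1+4·7=29, -8+5·7=27) = 29 (attained by i=4)
p(4) = max(-1+0·4=-1, -2+1·4=2, 0+2·4=8, -5+3·4=7, 1+4·4=17, -8+5·4=12) = 17 (attained by i=4)
p(5) = max(-1+0·5=-1, -2+1·5=3, 0+2·5=10, -5+3·5=10, 1+4·5=21, -8+5·5=17) = 21 (attained by i=4)
p(8) = max(-1+0·8=-1, -2+1·8=6, 0+2·8=16, -5+3·8=19, 1+4·8=33, -8+5·8=32) = 33 (attained by i=4)
Answer: p(7) = 29; p(4) = 17; p(5) = 21; p(8) = 33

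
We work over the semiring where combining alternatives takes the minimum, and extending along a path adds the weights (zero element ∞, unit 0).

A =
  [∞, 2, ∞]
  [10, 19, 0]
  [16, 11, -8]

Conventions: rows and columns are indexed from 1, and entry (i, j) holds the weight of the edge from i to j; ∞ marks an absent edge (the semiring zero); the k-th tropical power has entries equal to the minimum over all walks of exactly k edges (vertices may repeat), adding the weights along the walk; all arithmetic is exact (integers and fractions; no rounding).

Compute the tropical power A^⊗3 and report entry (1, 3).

A^⊗2:
  [12, 21, 2]
  [16, 11, -8]
  [8, 3, -16]
A^⊗3:
  [18, 13, -6]
  [8, 3, -16]
  [0, -5, -24]
Key observation: the optimum is the walk 1->2->3->3, with weight 2 + 0 + (-8) = -6.
Optimal value attained by: walk 1->2->3->3.
Answer: (A^⊗3)[1][3] = -6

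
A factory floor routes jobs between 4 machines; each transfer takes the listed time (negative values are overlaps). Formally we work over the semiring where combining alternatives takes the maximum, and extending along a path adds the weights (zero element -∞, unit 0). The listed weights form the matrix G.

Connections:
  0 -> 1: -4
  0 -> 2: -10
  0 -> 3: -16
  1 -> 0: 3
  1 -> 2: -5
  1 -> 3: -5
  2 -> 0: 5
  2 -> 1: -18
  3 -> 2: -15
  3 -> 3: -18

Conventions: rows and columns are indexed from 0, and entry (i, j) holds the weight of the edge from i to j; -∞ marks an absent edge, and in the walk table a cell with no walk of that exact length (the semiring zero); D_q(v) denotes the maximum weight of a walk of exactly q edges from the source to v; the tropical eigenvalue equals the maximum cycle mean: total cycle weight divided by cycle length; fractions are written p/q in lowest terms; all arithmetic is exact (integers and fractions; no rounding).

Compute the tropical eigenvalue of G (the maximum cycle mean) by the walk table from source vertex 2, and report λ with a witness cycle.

q=0: [-∞, -∞, 0, -∞]
q=1: [5, -18, -∞, -∞]
q=2: [-15, 1, -5, -11]
q=3: [4, -19, -4, -4]
q=4: [1, 0, -6, -12]
Optimal cycle mean attained by: cycle 0->1->0, total (-4) + 3, length 2.
Answer: λ = -1/2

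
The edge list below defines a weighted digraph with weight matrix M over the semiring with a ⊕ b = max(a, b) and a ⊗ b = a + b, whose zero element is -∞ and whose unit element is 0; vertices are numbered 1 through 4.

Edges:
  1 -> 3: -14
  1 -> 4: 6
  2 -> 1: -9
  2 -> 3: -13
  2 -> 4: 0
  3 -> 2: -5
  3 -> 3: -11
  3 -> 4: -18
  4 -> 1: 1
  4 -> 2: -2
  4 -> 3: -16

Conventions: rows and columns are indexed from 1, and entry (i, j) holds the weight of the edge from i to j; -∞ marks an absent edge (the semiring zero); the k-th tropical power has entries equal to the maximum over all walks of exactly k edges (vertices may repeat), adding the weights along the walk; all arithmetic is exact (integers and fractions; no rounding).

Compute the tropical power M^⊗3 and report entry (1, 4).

M^⊗2:
  [7, 4, -10, -32]
  [1, -2, -16, -3]
  [-14, -16, -18, -5]
  [-11, -21, -13, 7]
M^⊗3:
  [-5, -15, -7, 13]
  [-2, -5, -13, 7]
  [-4, -7, -21, -8]
  [8, 5, -9, -5]
Key observation: the optimum is the walk 1->4->1->4, with weight 6 + 1 + 6 = 13.
Optimal value attained by: walk 1->4->1->4.
Answer: (M^⊗3)[1][4] = 13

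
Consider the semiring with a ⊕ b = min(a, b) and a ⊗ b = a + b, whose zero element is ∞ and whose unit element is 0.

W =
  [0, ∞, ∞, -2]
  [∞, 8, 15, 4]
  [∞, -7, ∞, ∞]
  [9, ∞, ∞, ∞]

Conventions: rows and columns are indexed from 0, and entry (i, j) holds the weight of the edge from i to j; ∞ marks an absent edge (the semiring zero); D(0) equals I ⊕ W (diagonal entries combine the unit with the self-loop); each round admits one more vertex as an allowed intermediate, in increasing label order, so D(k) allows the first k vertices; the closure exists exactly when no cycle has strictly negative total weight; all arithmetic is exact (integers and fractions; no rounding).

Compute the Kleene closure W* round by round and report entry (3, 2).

D(0):
  [0, ∞, ∞, -2]
  [∞, 0, 15, 4]
  [∞, -7, 0, ∞]
  [9, ∞, ∞, 0]
D(1):
  [0, ∞, ∞, -2]
  [∞, 0, 15, 4]
  [∞, -7, 0, ∞]
  [9, ∞, ∞, 0]
D(2):
  [0, ∞, ∞, -2]
  [∞, 0, 15, 4]
  [∞, -7, 0, -3]
  [9, ∞, ∞, 0]
D(3):
  [0, ∞, ∞, -2]
  [∞, 0, 15, 4]
  [∞, -7, 0, -3]
  [9, ∞, ∞, 0]
D(4):
  [0, ∞, ∞, -2]
  [13, 0, 15, 4]
  [6, -7, 0, -3]
  [9, ∞, ∞, 0]
Answer: W*[3][2] = ∞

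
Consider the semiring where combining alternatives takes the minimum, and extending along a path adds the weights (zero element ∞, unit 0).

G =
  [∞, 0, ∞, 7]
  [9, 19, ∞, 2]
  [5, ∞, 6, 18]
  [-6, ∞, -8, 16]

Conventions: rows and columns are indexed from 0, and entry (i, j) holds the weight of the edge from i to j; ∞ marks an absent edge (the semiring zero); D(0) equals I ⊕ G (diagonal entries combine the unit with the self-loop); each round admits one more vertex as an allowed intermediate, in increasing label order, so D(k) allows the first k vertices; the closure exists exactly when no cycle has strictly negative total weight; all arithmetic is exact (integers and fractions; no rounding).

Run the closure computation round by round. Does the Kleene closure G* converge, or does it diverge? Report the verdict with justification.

D(0):
  [0, 0, ∞, 7]
  [9, 0, ∞, 2]
  [5, ∞, 0, 18]
  [-6, ∞, -8, 0]
D(1):
  [0, 0, ∞, 7]
  [9, 0, ∞, 2]
  [5, 5, 0, 12]
  [-6, -6, -8, 0]
Detection: at round 2, diagonal entry (3, 3) turns strictly negative.
Key observation: the cycle 3->0->1->3 has total weight (-6) + 0 + 2, which is strictly negative.
Answer: DIVERGES — negative cycle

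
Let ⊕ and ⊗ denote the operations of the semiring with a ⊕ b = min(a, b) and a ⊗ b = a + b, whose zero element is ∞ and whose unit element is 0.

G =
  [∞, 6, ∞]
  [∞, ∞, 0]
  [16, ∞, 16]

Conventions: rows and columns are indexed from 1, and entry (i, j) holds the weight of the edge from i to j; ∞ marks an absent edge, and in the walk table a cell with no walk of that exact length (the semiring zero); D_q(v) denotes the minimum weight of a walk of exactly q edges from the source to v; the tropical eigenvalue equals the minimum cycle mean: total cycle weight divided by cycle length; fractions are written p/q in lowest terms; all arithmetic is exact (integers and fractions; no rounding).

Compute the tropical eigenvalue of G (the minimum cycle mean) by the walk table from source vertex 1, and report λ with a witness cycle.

q=0: [0, ∞, ∞]
q=1: [∞, 6, ∞]
q=2: [∞, ∞, 6]
q=3: [22, ∞, 22]
Optimal cycle mean attained by: cycle 1->2->3->1, total 6 + 0 + 16, length 3.
Answer: λ = 22/3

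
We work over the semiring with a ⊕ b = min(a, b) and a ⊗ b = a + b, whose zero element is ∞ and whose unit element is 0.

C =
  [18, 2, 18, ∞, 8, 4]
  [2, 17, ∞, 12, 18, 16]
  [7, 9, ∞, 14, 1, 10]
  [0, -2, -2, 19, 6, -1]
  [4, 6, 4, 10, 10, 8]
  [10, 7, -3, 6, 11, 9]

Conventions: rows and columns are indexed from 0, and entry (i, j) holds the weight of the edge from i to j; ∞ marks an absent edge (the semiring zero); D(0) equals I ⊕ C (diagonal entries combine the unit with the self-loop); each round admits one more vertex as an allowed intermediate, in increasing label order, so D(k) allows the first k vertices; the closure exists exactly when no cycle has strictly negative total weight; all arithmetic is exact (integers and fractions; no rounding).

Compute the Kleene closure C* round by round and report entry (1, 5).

D(0):
  [0, 2, 18, ∞, 8, 4]
  [2, 0, ∞, 12, 18, 16]
  [7, 9, 0, 14, 1, 10]
  [0, -2, -2, 0, 6, -1]
  [4, 6, 4, 10, 0, 8]
  [10, 7, -3, 6, 11, 0]
D(1):
  [0, 2, 18, ∞, 8, 4]
  [2, 0, 20, 12, 10, 6]
  [7, 9, 0, 14, 1, 10]
  [0, -2, -2, 0, 6, -1]
  [4, 6, 4, 10, 0, 8]
  [10, 7, -3, 6, 11, 0]
D(2):
  [0, 2, 18, 14, 8, 4]
  [2, 0, 20, 12, 10, 6]
  [7, 9, 0, 14, 1, 10]
  [0, -2, -2, 0, 6, -1]
  [4, 6, 4, 10, 0, 8]
  [9, 7, -3, 6, 11, 0]
D(3):
  [0, 2, 18, 14, 8, 4]
  [2, 0, 20, 12, 10, 6]
  [7, 9, 0, 14, 1, 10]
  [0, -2, -2, 0, -1, -1]
  [4, 6, 4, 10, 0, 8]
  [4, 6, -3, 6, -2, 0]
D(4):
  [0, 2, 12, 14, 8, 4]
  [2, 0, 10, 12, 10, 6]
  [7, 9, 0, 14, 1, 10]
  [0, -2, -2, 0, -1, -1]
  [4, 6, 4, 10, 0, 8]
  [4, 4, -3, 6, -2, 0]
D(5):
  [0, 2, 12, 14, 8, 4]
  [2, 0, 10, 12, 10, 6]
  [5, 7, 0, 11, 1, 9]
  [0, -2, -2, 0, -1, -1]
  [4, 6, 4, 10, 0, 8]
  [2, 4, -3, 6, -2, 0]
D(6):
  [0, 2, 1, 10, 2, 4]
  [2, 0, 3, 12, 4, 6]
  [5, 7, 0, 11, 1, 9]
  [0, -2, -4, 0, -3, -1]
  [4, 6, 4, 10, 0, 8]
  [2, 4, -3, 6, -2, 0]
Answer: C*[1][5] = 6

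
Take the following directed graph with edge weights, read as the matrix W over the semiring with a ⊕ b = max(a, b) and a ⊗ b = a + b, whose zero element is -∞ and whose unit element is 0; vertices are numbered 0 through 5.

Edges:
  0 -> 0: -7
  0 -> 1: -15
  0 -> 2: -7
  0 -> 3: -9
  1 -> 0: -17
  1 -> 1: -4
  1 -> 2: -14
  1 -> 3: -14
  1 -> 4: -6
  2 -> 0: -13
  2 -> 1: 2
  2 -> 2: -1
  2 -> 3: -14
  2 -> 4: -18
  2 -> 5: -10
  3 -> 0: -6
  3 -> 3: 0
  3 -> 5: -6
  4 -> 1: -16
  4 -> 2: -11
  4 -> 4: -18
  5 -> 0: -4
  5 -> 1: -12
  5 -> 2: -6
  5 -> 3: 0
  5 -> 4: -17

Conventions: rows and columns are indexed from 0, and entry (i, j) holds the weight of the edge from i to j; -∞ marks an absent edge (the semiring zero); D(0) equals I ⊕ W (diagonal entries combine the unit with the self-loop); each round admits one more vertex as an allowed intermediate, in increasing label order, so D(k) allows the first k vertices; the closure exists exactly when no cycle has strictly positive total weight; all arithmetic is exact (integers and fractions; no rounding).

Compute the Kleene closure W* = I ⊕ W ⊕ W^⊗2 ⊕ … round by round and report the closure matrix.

D(0):
  [0, -15, -7, -9, -∞, -∞]
  [-17, 0, -14, -14, -6, -∞]
  [-13, 2, 0, -14, -18, -10]
  [-6, -∞, -∞, 0, -∞, -6]
  [-∞, -16, -11, -∞, 0, -∞]
  [-4, -12, -6, 0, -17, 0]
D(1):
  [0, -15, -7, -9, -∞, -∞]
  [-17, 0, -14, -14, -6, -∞]
  [-13, 2, 0, -14, -18, -10]
  [-6, -21, -13, 0, -∞, -6]
  [-∞, -16, -11, -∞, 0, -∞]
  [-4, -12, -6, 0, -17, 0]
D(2):
  [0, -15, -7, -9, -21, -∞]
  [-17, 0, -14, -14, -6, -∞]
  [-13, 2, 0, -12, -4, -10]
  [-6, -21, -13, 0, -27, -6]
  [-33, -16, -11, -30, 0, -∞]
  [-4, -12, -6, 0, -17, 0]
D(3):
  [0, -5, -7, -9, -11, -17]
  [-17, 0, -14, -14, -6, -24]
  [-13, 2, 0, -12, -4, -10]
  [-6, -11, -13, 0, -17, -6]
  [-24, -9, -11, -23, 0, -21]
  [-4, -4, -6, 0, -10, 0]
D(4):
  [0, -5, -7, -9, -11, -15]
  [-17, 0, -14, -14, -6, -20]
  [-13, 2, 0, -12, -4, -10]
  [-6, -11, -13, 0, -17, -6]
  [-24, -9, -11, -23, 0, -21]
  [-4, -4, -6, 0, -10, 0]
D(5):
  [0, -5, -7, -9, -11, -15]
  [-17, 0, -14, -14, -6, -20]
  [-13, 2, 0, -12, -4, -10]
  [-6, -11, -13, 0, -17, -6]
  [-24, -9, -11, -23, 0, -21]
  [-4, -4, -6, 0, -10, 0]
D(6):
  [0, -5, -7, -9, -11, -15]
  [-17, 0, -14, -14, -6, -20]
  [-13, 2, 0, -10, -4, -10]
  [-6, -10, -12, 0, -16, -6]
  [-24, -9, -11, -21, 0, -21]
  [-4, -4, -6, 0, -10, 0]
Answer: W* = [[0, -5, -7, -9, -11, -15], [-17, 0, -14, -14, -6, -20], [-13, 2, 0, -10, -4, -10], [-6, -10, -12, 0, -16, -6], [-24, -9, -11, -21, 0, -21], [-4, -4, -6, 0, -10, 0]]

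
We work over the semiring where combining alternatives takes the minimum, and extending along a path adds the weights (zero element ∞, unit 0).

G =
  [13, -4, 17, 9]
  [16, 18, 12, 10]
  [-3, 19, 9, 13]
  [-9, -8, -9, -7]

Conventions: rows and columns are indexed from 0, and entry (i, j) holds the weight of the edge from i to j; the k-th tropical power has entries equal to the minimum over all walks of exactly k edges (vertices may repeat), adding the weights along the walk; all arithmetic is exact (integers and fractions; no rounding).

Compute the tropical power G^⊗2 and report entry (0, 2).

G^⊗2:
  [0, 1, 0, 2]
  [1, 2, 1, 3]
  [4, -7, 4, 6]
  [-16, -15, -16, -14]
Key observation: the optimum is the walk 0->3->2, with weight 9 + (-9) = 0.
Optimal value attained by: walk 0->3->2.
Answer: (G^⊗2)[0][2] = 0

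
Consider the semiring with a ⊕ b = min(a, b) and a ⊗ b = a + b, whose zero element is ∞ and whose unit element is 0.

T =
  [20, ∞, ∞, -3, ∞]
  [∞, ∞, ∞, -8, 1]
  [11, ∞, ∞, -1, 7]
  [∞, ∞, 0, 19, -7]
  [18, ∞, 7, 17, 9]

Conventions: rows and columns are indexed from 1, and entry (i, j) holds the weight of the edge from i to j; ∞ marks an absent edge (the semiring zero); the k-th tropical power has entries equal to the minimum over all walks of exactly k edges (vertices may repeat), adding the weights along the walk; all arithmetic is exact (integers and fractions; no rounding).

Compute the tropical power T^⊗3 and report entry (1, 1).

T^⊗2:
  [40, ∞, -3, 16, -10]
  [19, ∞, -8, 11, -15]
  [25, ∞, -1, 8, -8]
  [11, ∞, 0, -1, 2]
  [18, ∞, 16, 6, 10]
T^⊗3:
  [8, ∞, -3, -4, -1]
  [3, ∞, -8, -9, -6]
  [10, ∞, -1, -2, 1]
  [11, ∞, -1, -1, -8]
  [27, ∞, 6, 15, -1]
Key observation: the optimum is the walk 1->4->3->1, with weight (-3) + 0 + 11 = 8.
Optimal value attained by: walk 1->4->3->1.
Answer: (T^⊗3)[1][1] = 8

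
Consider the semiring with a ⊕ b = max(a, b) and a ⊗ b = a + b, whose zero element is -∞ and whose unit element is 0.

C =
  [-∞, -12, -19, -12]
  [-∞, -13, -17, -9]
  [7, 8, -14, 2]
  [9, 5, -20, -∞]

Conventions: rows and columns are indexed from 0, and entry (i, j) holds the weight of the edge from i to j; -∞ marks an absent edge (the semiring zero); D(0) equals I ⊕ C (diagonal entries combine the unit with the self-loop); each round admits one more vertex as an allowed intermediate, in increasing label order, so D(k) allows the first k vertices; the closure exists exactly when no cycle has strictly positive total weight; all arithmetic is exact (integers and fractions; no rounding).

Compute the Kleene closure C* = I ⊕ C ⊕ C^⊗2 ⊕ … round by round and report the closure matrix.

D(0):
  [0, -12, -19, -12]
  [-∞, 0, -17, -9]
  [7, 8, 0, 2]
  [9, 5, -20, 0]
D(1):
  [0, -12, -19, -12]
  [-∞, 0, -17, -9]
  [7, 8, 0, 2]
  [9, 5, -10, 0]
D(2):
  [0, -12, -19, -12]
  [-∞, 0, -17, -9]
  [7, 8, 0, 2]
  [9, 5, -10, 0]
D(3):
  [0, -11, -19, -12]
  [-10, 0, -17, -9]
  [7, 8, 0, 2]
  [9, 5, -10, 0]
D(4):
  [0, -7, -19, -12]
  [0, 0, -17, -9]
  [11, 8, 0, 2]
  [9, 5, -10, 0]
Answer: C* = [[0, -7, -19, -12], [0, 0, -17, -9], [11, 8, 0, 2], [9, 5, -10, 0]]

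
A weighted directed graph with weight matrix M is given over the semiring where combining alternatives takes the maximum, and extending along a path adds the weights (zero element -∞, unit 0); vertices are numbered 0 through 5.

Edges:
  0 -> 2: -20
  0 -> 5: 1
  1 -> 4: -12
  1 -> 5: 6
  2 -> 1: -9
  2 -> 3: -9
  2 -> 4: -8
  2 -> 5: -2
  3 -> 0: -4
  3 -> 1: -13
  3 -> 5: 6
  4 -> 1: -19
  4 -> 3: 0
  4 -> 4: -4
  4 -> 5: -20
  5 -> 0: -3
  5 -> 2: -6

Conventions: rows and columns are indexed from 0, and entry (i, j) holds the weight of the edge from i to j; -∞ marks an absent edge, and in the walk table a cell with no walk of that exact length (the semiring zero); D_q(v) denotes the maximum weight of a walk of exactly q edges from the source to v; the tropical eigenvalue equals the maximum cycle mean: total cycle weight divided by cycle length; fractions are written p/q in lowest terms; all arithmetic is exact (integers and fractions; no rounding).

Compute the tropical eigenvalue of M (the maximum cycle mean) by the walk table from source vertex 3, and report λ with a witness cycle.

q=0: [-∞, -∞, -∞, 0, -∞, -∞]
q=1: [-4, -13, -∞, -∞, -∞, 6]
q=2: [3, -∞, 0, -∞, -25, -3]
q=3: [-6, -9, -9, -9, -8, 4]
q=4: [1, -18, -2, -8, -12, -3]
q=5: [-6, -11, -9, -11, -10, 2]
q=6: [-1, -18, -4, -10, -14, -5]
Optimal cycle mean attained by: cycle 0->5->0, total 1 + (-3), length 2.
Answer: λ = -1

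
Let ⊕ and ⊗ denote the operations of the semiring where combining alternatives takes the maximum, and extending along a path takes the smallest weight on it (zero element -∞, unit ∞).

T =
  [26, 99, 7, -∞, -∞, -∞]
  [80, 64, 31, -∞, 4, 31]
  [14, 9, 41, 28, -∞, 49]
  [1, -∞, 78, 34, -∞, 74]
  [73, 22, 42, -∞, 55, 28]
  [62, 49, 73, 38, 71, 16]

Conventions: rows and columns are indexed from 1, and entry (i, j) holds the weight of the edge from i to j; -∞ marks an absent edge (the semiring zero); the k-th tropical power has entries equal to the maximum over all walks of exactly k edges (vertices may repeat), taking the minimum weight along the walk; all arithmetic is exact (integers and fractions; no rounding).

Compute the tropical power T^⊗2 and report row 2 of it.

T^⊗2:
  [80, 64, 31, 7, 4, 31]
  [64, 80, 31, 31, 31, 31]
  [49, 49, 49, 38, 49, 41]
  [62, 49, 73, 38, 71, 49]
  [55, 73, 42, 28, 55, 42]
  [71, 62, 42, 34, 55, 49]
Answer: row 2 of T^⊗2 = [64, 80, 31, 31, 31, 31]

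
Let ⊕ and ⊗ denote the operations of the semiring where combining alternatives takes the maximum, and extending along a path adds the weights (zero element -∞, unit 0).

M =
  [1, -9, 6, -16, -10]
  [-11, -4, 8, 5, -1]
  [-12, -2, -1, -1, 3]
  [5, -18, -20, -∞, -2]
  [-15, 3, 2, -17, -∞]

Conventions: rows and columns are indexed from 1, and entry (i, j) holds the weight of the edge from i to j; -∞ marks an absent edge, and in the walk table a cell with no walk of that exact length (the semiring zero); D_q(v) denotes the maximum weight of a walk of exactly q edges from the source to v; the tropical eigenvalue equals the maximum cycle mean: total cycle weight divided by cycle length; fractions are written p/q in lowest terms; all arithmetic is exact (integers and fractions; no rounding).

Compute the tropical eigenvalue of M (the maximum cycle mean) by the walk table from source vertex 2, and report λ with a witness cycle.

q=0: [-∞, 0, -∞, -∞, -∞]
q=1: [-11, -4, 8, 5, -1]
q=2: [10, 6, 7, 7, 11]
q=3: [12, 14, 16, 11, 10]
q=4: [16, 14, 22, 19, 19]
q=5: [24, 22, 22, 21, 25]
Optimal cycle mean attained by: cycle 2->3->5->2, total 8 + 3 + 3, length 3.
Answer: λ = 14/3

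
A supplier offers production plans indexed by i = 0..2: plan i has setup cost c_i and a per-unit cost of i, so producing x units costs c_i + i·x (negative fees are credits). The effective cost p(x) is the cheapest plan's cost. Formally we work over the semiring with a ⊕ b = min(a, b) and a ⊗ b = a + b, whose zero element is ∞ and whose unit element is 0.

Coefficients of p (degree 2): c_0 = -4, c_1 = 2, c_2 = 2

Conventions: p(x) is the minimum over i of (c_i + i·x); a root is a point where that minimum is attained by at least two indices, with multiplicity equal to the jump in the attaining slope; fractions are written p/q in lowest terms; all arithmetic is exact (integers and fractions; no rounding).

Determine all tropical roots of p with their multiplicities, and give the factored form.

hull edge (i=0, c=-4) to (i=2, c=2): slope 3, span 2
Factored form: p(x) = 2 ⊗ (x ⊕ (-3)) ⊗ (x ⊕ (-3))
Answer: roots = -3 (mult 2)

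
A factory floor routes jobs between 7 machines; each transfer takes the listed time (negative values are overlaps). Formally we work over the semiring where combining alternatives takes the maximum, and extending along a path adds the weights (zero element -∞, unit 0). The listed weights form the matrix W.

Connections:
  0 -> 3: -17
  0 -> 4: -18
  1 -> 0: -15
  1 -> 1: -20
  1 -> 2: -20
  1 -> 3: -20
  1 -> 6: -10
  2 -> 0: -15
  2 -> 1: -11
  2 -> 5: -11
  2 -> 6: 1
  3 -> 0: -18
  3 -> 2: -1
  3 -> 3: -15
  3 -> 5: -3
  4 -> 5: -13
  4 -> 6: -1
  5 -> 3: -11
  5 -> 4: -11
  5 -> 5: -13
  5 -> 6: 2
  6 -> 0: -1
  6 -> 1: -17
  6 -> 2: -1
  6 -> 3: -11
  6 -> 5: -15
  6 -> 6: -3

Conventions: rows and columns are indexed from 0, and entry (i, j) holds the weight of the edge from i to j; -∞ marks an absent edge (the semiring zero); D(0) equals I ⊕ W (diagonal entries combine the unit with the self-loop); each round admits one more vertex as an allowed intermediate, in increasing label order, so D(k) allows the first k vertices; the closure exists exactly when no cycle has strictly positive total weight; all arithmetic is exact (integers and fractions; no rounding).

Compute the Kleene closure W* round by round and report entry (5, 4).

D(0):
  [0, -∞, -∞, -17, -18, -∞, -∞]
  [-15, 0, -20, -20, -∞, -∞, -10]
  [-15, -11, 0, -∞, -∞, -11, 1]
  [-18, -∞, -1, 0, -∞, -3, -∞]
  [-∞, -∞, -∞, -∞, 0, -13, -1]
  [-∞, -∞, -∞, -11, -11, 0, 2]
  [-1, -17, -1, -11, -∞, -15, 0]
D(1):
  [0, -∞, -∞, -17, -18, -∞, -∞]
  [-15, 0, -20, -20, -33, -∞, -10]
  [-15, -11, 0, -32, -33, -11, 1]
  [-18, -∞, -1, 0, -36, -3, -∞]
  [-∞, -∞, -∞, -∞, 0, -13, -1]
  [-∞, -∞, -∞, -11, -11, 0, 2]
  [-1, -17, -1, -11, -19, -15, 0]
D(2):
  [0, -∞, -∞, -17, -18, -∞, -∞]
  [-15, 0, -20, -20, -33, -∞, -10]
  [-15, -11, 0, -31, -33, -11, 1]
  [-18, -∞, -1, 0, -36, -3, -∞]
  [-∞, -∞, -∞, -∞, 0, -13, -1]
  [-∞, -∞, -∞, -11, -11, 0, 2]
  [-1, -17, -1, -11, -19, -15, 0]
D(3):
  [0, -∞, -∞, -17, -18, -∞, -∞]
  [-15, 0, -20, -20, -33, -31, -10]
  [-15, -11, 0, -31, -33, -11, 1]
  [-16, -12, -1, 0, -34, -3, 0]
  [-∞, -∞, -∞, -∞, 0, -13, -1]
  [-∞, -∞, -∞, -11, -11, 0, 2]
  [-1, -12, -1, -11, -19, -12, 0]
D(4):
  [0, -29, -18, -17, -18, -20, -17]
  [-15, 0, -20, -20, -33, -23, -10]
  [-15, -11, 0, -31, -33, -11, 1]
  [-16, -12, -1, 0, -34, -3, 0]
  [-∞, -∞, -∞, -∞, 0, -13, -1]
  [-27, -23, -12, -11, -11, 0, 2]
  [-1, -12, -1, -11, -19, -12, 0]
D(5):
  [0, -29, -18, -17, -18, -20, -17]
  [-15, 0, -20, -20, -33, -23, -10]
  [-15, -11, 0, -31, -33, -11, 1]
  [-16, -12, -1, 0, -34, -3, 0]
  [-∞, -∞, -∞, -∞, 0, -13, -1]
  [-27, -23, -12, -11, -11, 0, 2]
  [-1, -12, -1, -11, -19, -12, 0]
D(6):
  [0, -29, -18, -17, -18, -20, -17]
  [-15, 0, -20, -20, -33, -23, -10]
  [-15, -11, 0, -22, -22, -11, 1]
  [-16, -12, -1, 0, -14, -3, 0]
  [-40, -36, -25, -24, 0, -13, -1]
  [-27, -23, -12, -11, -11, 0, 2]
  [-1, -12, -1, -11, -19, -12, 0]
D(7):
  [0, -29, -18, -17, -18, -20, -17]
  [-11, 0, -11, -20, -29, -22, -10]
  [0, -11, 0, -10, -18, -11, 1]
  [-1, -12, -1, 0, -14, -3, 0]
  [-2, -13, -2, -12, 0, -13, -1]
  [1, -10, 1, -9, -11, 0, 2]
  [-1, -12, -1, -11, -19, -12, 0]
Answer: W*[5][4] = -11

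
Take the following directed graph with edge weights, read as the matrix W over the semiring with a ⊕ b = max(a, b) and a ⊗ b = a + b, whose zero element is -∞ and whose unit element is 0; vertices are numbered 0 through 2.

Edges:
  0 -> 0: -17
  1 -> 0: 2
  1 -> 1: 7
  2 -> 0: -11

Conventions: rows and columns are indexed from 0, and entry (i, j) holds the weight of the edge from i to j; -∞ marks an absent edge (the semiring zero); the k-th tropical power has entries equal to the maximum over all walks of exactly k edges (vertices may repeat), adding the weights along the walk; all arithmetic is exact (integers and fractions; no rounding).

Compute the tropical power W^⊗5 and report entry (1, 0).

W^⊗2:
  [-34, -∞, -∞]
  [9, 14, -∞]
  [-28, -∞, -∞]
W^⊗3:
  [-51, -∞, -∞]
  [16, 21, -∞]
  [-45, -∞, -∞]
W^⊗4:
  [-68, -∞, -∞]
  [23, 28, -∞]
  [-62, -∞, -∞]
W^⊗5:
  [-85, -∞, -∞]
  [30, 35, -∞]
  [-79, -∞, -∞]
Key observation: the optimum is the walk 1->1->1->1->1->0, with weight 7 + 7 + 7 + 7 + 2 = 30.
Optimal value attained by: walk 1->1->1->1->1->0.
Answer: (W^⊗5)[1][0] = 30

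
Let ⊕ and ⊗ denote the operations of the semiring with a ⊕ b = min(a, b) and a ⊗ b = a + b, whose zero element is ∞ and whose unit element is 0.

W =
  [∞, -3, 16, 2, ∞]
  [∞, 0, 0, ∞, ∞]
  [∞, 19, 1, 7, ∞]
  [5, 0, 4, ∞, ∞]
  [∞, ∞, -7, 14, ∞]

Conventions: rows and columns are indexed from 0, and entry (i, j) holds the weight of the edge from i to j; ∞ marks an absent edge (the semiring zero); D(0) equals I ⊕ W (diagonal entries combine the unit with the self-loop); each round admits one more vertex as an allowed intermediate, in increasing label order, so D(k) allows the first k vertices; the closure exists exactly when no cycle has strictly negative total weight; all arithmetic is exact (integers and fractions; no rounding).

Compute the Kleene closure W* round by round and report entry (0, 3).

D(0):
  [0, -3, 16, 2, ∞]
  [∞, 0, 0, ∞, ∞]
  [∞, 19, 0, 7, ∞]
  [5, 0, 4, 0, ∞]
  [∞, ∞, -7, 14, 0]
D(1):
  [0, -3, 16, 2, ∞]
  [∞, 0, 0, ∞, ∞]
  [∞, 19, 0, 7, ∞]
  [5, 0, 4, 0, ∞]
  [∞, ∞, -7, 14, 0]
D(2):
  [0, -3, -3, 2, ∞]
  [∞, 0, 0, ∞, ∞]
  [∞, 19, 0, 7, ∞]
  [5, 0, 0, 0, ∞]
  [∞, ∞, -7, 14, 0]
D(3):
  [0, -3, -3, 2, ∞]
  [∞, 0, 0, 7, ∞]
  [∞, 19, 0, 7, ∞]
  [5, 0, 0, 0, ∞]
  [∞, 12, -7, 0, 0]
D(4):
  [0, -3, -3, 2, ∞]
  [12, 0, 0, 7, ∞]
  [12, 7, 0, 7, ∞]
  [5, 0, 0, 0, ∞]
  [5, 0, -7, 0, 0]
D(5):
  [0, -3, -3, 2, ∞]
  [12, 0, 0, 7, ∞]
  [12, 7, 0, 7, ∞]
  [5, 0, 0, 0, ∞]
  [5, 0, -7, 0, 0]
Answer: W*[0][3] = 2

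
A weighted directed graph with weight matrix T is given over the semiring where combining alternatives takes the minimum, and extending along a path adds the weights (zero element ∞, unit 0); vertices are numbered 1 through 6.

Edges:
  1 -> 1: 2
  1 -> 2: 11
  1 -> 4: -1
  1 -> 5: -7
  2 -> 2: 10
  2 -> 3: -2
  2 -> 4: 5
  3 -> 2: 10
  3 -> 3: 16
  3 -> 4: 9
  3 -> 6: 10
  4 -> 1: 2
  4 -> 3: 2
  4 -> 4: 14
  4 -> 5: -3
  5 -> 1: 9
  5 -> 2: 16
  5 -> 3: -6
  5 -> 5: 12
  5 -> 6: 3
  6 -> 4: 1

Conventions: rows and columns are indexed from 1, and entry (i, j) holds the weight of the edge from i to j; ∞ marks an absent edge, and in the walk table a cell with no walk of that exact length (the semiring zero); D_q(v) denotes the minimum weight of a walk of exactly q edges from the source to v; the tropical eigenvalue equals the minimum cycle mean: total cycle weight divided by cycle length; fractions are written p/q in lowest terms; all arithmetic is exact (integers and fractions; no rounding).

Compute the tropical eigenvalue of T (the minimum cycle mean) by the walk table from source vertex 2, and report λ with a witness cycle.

q=0: [∞, 0, ∞, ∞, ∞, ∞]
q=1: [∞, 10, -2, 5, ∞, ∞]
q=2: [7, 8, 7, 7, 2, 8]
q=3: [9, 17, -4, 6, 0, 5]
q=4: [8, 6, -6, 5, 2, 3]
q=5: [7, 4, -4, 3, 1, 4]
q=6: [5, 6, -5, 5, 0, 4]
Optimal cycle mean attained by: cycle 1->5->3->4->1, total (-7) + (-6) + 9 + 2, length 4.
Answer: λ = -1/2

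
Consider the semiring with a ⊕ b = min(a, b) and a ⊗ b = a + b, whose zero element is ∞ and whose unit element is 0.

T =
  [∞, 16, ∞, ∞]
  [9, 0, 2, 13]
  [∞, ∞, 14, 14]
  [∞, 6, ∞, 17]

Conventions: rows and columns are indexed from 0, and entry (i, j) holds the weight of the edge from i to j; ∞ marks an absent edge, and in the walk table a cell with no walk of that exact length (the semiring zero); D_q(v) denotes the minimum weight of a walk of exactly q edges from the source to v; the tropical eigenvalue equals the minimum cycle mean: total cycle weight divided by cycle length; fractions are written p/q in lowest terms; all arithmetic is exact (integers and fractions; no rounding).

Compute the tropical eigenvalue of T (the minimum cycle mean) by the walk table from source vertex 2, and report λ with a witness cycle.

q=0: [∞, ∞, 0, ∞]
q=1: [∞, ∞, 14, 14]
q=2: [∞, 20, 28, 28]
q=3: [29, 20, 22, 33]
q=4: [29, 20, 22, 33]
Optimal cycle mean attained by: cycle 1->1, total 0, length 1.
Answer: λ = 0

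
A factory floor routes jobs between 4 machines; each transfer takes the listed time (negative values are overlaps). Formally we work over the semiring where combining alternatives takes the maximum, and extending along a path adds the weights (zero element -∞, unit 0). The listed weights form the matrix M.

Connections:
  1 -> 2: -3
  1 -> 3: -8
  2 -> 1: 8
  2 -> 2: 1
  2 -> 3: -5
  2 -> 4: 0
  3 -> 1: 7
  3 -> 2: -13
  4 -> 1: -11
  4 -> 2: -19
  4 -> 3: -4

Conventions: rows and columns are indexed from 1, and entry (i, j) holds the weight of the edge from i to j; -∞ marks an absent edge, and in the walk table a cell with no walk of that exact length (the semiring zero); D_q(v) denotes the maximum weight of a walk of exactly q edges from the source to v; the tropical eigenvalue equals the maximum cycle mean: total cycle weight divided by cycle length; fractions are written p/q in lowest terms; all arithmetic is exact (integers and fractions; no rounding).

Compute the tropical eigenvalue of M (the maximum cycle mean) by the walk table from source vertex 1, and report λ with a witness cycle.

q=0: [0, -∞, -∞, -∞]
q=1: [-∞, -3, -8, -∞]
q=2: [5, -2, -8, -3]
q=3: [6, 2, -3, -2]
q=4: [10, 3, -2, 2]
Optimal cycle mean attained by: cycle 1->2->1, total (-3) + 8, length 2.
Answer: λ = 5/2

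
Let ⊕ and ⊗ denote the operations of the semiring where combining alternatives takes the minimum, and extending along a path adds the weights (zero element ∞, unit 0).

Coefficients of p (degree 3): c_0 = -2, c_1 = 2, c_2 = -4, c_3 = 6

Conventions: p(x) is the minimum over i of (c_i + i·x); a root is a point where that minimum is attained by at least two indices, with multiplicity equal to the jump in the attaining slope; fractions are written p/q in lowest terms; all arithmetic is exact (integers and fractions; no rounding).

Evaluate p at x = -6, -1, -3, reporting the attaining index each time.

p(-6) = min(-2+0·(-6)=-2, 2+1·(-6)=-4, -4+2·(-6)=-16, 6+3·(-6)=-12) = -16 (attained by i=2)
p(-1) = min(-2+0·(-1)=-2, 2+1·(-1)=1, -4+2·(-1)=-6, 6+3·(-1)=3) = -6 (attained by i=2)
p(-3) = min(-2+0·(-3)=-2, 2+1·(-3)=-1, -4+2·(-3)=-10, 6+3·(-3)=-3) = -10 (attained by i=2)
Answer: p(-6) = -16; p(-1) = -6; p(-3) = -10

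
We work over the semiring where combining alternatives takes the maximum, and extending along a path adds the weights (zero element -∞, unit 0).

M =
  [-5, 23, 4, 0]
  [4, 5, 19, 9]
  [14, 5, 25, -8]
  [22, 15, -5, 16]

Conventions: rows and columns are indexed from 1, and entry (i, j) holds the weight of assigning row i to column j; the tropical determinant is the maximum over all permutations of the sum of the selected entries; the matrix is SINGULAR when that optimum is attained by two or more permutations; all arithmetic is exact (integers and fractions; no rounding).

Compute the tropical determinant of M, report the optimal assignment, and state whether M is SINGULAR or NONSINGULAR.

σ = (1, 2, 3, 4): (-5) + 5 + 25 + 16 = 41
σ = (1, 2, 4, 3): (-5) + 5 + (-8) + (-5) = -13
σ = (1, 3, 2, 4): (-5) + 19 + 5 + 16 = 35
σ = (1, 3, 4, 2): (-5) + 19 + (-8) + 15 = 21
σ = (1, 4, 2, 3): (-5) + 9 + 5 + (-5) = 4
σ = (1, 4, 3, 2): (-5) + 9 + 25 + 15 = 44
σ = (2, 1, 3, 4): 23 + 4 + 25 + 16 = 68
σ = (2, 1, 4, 3): 23 + 4 + (-8) + (-5) = 14
σ = (2, 3, 1, 4): 23 + 19 + 14 + 16 = 72
σ = (2, 3, 4, 1): 23 + 19 + (-8) + 22 = 56
σ = (2, 4, 1, 3): 23 + 9 + 14 + (-5) = 41
σ = (2, 4, 3, 1): 23 + 9 + 25 + 22 = 79
σ = (3, 1, 2, 4): 4 + 4 + 5 + 16 = 29
σ = (3, 1, 4, 2): 4 + 4 + (-8) + 15 = 15
σ = (3, 2, 1, 4): 4 + 5 + 14 + 16 = 39
σ = (3, 2, 4, 1): 4 + 5 + (-8) + 22 = 23
σ = (3, 4, 1, 2): 4 + 9 + 14 + 15 = 42
σ = (3, 4, 2, 1): 4 + 9 + 5 + 22 = 40
σ = (4, 1, 2, 3): 0 + 4 + 5 + (-5) = 4
σ = (4, 1, 3, 2): 0 + 4 + 25 + 15 = 44
σ = (4, 2, 1, 3): 0 + 5 + 14 + (-5) = 14
σ = (4, 2, 3, 1): 0 + 5 + 25 + 22 = 52
σ = (4, 3, 1, 2): 0 + 19 + 14 + 15 = 48
σ = (4, 3, 2, 1): 0 + 19 + 5 + 22 = 46
Optimal value attained by: σ = (2, 4, 3, 1).
Answer: det⊕(M) = 79; verdict: NONSINGULAR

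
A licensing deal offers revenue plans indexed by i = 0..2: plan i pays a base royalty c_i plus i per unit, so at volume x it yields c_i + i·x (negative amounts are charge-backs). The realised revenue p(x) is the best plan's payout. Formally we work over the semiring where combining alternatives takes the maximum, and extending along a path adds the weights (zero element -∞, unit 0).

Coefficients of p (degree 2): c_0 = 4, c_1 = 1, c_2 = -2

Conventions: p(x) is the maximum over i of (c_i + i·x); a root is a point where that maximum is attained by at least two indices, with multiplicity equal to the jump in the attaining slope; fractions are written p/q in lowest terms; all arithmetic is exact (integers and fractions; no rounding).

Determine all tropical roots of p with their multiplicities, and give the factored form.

hull edge (i=0, c=4) to (i=2, c=-2): slope -3, span 2
Factored form: p(x) = -2 ⊗ (x ⊕ 3) ⊗ (x ⊕ 3)
Answer: roots = 3 (mult 2)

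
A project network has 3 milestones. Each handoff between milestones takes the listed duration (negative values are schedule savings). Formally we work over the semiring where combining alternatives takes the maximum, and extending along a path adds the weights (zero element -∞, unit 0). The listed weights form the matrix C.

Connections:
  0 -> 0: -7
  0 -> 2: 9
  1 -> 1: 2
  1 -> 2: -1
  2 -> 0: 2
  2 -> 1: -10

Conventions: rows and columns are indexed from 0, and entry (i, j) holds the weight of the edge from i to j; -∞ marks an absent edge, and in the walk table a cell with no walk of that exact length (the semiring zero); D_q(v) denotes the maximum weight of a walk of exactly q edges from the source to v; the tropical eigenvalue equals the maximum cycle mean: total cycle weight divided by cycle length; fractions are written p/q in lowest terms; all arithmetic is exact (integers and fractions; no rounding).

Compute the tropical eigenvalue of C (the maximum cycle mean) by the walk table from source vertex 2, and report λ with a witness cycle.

q=0: [-∞, -∞, 0]
q=1: [2, -10, -∞]
q=2: [-5, -8, 11]
q=3: [13, 1, 4]
Optimal cycle mean attained by: cycle 0->2->0, total 9 + 2, length 2.
Answer: λ = 11/2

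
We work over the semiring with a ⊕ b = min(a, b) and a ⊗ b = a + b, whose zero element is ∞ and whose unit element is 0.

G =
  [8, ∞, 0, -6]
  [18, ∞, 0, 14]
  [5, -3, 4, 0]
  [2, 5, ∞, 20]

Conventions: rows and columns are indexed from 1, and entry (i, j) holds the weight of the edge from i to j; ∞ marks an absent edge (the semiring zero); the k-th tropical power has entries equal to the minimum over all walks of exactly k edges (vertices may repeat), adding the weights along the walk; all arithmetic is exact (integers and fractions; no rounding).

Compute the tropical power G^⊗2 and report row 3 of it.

G^⊗2:
  [-4, -3, 4, 0]
  [5, -3, 4, 0]
  [2, 1, -3, -1]
  [10, 25, 2, -4]
Answer: row 3 of G^⊗2 = [2, 1, -3, -1]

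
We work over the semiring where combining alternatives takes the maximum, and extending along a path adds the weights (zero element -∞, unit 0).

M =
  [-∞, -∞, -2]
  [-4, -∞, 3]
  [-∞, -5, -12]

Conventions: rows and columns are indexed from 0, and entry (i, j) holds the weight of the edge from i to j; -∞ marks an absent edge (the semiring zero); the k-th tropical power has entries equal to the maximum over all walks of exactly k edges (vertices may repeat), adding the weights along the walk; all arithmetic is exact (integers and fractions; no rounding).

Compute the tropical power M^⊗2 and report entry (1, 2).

M^⊗2:
  [-∞, -7, -14]
  [-∞, -2, -6]
  [-9, -17, -2]
Key observation: the optimum is the walk 1->0->2, with weight (-4) + (-2) = -6.
Optimal value attained by: walk 1->0->2.
Answer: (M^⊗2)[1][2] = -6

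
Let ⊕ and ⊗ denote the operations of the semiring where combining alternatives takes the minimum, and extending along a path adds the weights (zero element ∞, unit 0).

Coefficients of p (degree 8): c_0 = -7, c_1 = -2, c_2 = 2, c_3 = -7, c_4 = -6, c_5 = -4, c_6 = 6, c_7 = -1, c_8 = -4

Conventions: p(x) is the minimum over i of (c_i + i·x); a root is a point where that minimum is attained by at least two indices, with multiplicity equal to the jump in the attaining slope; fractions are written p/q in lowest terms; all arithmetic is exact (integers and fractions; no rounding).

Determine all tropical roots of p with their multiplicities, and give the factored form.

hull edge (i=0, c=-7) to (i=3, c=-7): slope 0, span 3
hull edge (i=3, c=-7) to (i=8, c=-4): slope 3/5, span 5
Factored form: p(x) = -4 ⊗ (x ⊕ (-3/5)) ⊗ (x ⊕ (-3/5)) ⊗ (x ⊕ (-3/5)) ⊗ (x ⊕ (-3/5)) ⊗ (x ⊕ (-3/5)) ⊗ (x ⊕ 0) ⊗ (x ⊕ 0) ⊗ (x ⊕ 0)
Answer: roots = -3/5 (mult 5), 0 (mult 3)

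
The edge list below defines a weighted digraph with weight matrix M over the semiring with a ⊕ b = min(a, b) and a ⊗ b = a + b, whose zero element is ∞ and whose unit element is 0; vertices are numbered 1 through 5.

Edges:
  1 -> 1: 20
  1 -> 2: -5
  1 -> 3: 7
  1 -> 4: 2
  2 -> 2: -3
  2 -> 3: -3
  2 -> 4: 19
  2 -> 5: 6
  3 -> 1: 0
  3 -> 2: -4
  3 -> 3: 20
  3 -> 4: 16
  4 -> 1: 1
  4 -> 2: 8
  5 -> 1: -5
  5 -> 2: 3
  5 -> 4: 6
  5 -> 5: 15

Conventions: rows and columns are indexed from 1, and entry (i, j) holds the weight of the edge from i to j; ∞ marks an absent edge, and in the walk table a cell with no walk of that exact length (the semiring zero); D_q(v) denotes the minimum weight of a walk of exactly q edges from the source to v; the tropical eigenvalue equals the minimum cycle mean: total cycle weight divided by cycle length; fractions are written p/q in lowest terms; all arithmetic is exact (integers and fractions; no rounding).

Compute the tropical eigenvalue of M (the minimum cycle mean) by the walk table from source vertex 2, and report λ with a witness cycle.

q=0: [∞, 0, ∞, ∞, ∞]
q=1: [∞, -3, -3, 19, 6]
q=2: [-3, -7, -6, 12, 3]
q=3: [-6, -10, -10, -1, -1]
q=4: [-10, -14, -13, -4, -4]
q=5: [-13, -17, -17, -8, -8]
Optimal cycle mean attained by: cycle 2->3->2, total (-3) + (-4), length 2.
Answer: λ = -7/2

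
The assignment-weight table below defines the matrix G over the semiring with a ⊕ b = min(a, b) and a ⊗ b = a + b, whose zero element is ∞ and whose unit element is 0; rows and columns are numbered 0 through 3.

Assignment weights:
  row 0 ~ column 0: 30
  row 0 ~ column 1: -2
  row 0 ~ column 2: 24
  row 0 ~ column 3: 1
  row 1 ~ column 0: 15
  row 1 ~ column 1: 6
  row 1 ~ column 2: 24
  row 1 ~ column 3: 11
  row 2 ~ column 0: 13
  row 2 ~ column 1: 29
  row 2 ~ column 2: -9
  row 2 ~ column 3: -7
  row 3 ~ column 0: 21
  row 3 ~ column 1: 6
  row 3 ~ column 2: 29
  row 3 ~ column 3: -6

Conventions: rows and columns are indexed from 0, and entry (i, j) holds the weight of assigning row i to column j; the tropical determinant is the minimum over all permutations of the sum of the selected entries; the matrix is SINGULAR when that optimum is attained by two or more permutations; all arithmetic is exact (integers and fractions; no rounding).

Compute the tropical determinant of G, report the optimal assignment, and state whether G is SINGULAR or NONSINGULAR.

σ = (0, 1, 2, 3): 30 + 6 + (-9) + (-6) = 21
σ = (0, 1, 3, 2): 30 + 6 + (-7) + 29 = 58
σ = (0, 2, 1, 3): 30 + 24 + 29 + (-6) = 77
σ = (0, 2, 3, 1): 30 + 24 + (-7) + 6 = 53
σ = (0, 3, 1, 2): 30 + 11 + 29 + 29 = 99
σ = (0, 3, 2, 1): 30 + 11 + (-9) + 6 = 38
σ = (1, 0, 2, 3): (-2) + 15 + (-9) + (-6) = -2
σ = (1, 0, 3, 2): (-2) + 15 + (-7) + 29 = 35
σ = (1, 2, 0, 3): (-2) + 24 + 13 + (-6) = 29
σ = (1, 2, 3, 0): (-2) + 24 + (-7) + 21 = 36
σ = (1, 3, 0, 2): (-2) + 11 + 13 + 29 = 51
σ = (1, 3, 2, 0): (-2) + 11 + (-9) + 21 = 21
σ = (2, 0, 1, 3): 24 + 15 + 29 + (-6) = 62
σ = (2, 0, 3, 1): 24 + 15 + (-7) + 6 = 38
σ = (2, 1, 0, 3): 24 + 6 + 13 + (-6) = 37
σ = (2, 1, 3, 0): 24 + 6 + (-7) + 21 = 44
σ = (2, 3, 0, 1): 24 + 11 + 13 + 6 = 54
σ = (2, 3, 1, 0): 24 + 11 + 29 + 21 = 85
σ = (3, 0, 1, 2): 1 + 15 + 29 + 29 = 74
σ = (3, 0, 2, 1): 1 + 15 + (-9) + 6 = 13
σ = (3, 1, 0, 2): 1 + 6 + 13 + 29 = 49
σ = (3, 1, 2, 0): 1 + 6 + (-9) + 21 = 19
σ = (3, 2, 0, 1): 1 + 24 + 13 + 6 = 44
σ = (3, 2, 1, 0): 1 + 24 + 29 + 21 = 75
Optimal value attained by: σ = (1, 0, 2, 3).
Answer: det⊕(G) = -2; verdict: NONSINGULAR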